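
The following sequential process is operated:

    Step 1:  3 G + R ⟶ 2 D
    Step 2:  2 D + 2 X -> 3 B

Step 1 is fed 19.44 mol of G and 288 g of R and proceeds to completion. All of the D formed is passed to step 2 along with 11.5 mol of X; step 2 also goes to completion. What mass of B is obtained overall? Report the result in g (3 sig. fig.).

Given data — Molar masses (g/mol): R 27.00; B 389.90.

Step 1:
n(G) = 19.44 mol
n(R) = 288.0 / 27.00 = 10.67 mol
n/ν → G: 6.480, R: 10.67; G is limiting.
n(D) produced = (2/3) × 19.44 = 12.96 mol
Step 2:
n(D) available = 12.96 mol
n(X) = 11.50 mol
n/ν → D: 6.480, X: 5.750; X is limiting.
n(B) = (3/2) × 11.50 = 17.25 mol
mass = 17.25 × 389.90 = 6726 g

6730 g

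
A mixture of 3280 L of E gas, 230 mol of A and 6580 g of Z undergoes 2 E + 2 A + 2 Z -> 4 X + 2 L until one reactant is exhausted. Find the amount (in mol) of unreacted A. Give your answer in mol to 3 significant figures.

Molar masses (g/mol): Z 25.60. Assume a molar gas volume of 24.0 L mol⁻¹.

93.3 mol

n(E) = 3280 / 24.0 = 136.7 mol
n(A) = 230.0 mol
n(Z) = 6580 / 25.60 = 257.0 mol
n/ν for E = 136.7/2 = 68.35
n/ν for A = 230.0/2 = 115.0
n/ν for Z = 257.0/2 = 128.5
Smallest n/ν is E → limiting reagent.
A consumed = (2/2) × 136.7 = 136.7 mol
A remaining = 230.0 − 136.7 = 93.30 mol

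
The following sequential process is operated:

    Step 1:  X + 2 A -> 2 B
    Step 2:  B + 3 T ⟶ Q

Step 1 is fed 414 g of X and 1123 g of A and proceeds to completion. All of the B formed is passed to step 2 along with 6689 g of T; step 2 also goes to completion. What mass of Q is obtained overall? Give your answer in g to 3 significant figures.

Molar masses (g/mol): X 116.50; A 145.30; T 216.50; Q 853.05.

Step 1:
n(X) = 414.0 / 116.50 = 3.554 mol
n(A) = 1123 / 145.30 = 7.729 mol
n/ν for X = 3.554/1 = 3.554
n/ν for A = 7.729/2 = 3.865
Smallest n/ν is X → limiting reagent.
n(B) produced = (2/1) × 3.554 = 7.108 mol
Step 2:
n(B) available = 7.108 mol
n(T) = 6689 / 216.50 = 30.90 mol
n/ν for B = 7.108/1 = 7.108
n/ν for T = 30.90/3 = 10.30
Smallest n/ν is B → limiting reagent.
n(Q) = (1/1) × 7.108 = 7.108 mol
mass = 7.108 × 853.05 = 6063 g

6060 g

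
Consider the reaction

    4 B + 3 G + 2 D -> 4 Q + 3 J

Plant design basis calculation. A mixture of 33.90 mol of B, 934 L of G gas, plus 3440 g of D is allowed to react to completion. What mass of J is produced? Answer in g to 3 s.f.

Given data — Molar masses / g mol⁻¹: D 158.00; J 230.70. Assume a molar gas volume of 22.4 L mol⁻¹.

5870 g

n(B) = 33.90 mol
n(G) = 934.0 / 22.4 = 41.70 mol
n(D) = 3440 / 158.00 = 21.77 mol
n/ν for B = 33.90/4 = 8.475
n/ν for G = 41.70/3 = 13.90
n/ν for D = 21.77/2 = 10.89
Smallest n/ν is B → limiting reagent.
n(J) = (3/4) × 33.90 = 25.43 mol
mass = 25.43 × 230.70 = 5867 g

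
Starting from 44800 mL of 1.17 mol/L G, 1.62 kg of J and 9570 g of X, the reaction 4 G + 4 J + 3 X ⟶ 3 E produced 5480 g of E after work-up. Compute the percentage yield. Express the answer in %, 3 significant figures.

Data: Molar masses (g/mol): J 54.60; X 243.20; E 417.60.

n(G) = 1.17 × 44800/1000 = 52.42 mol
n(J) = 1.620×1000 / 54.60 = 29.67 mol
n(X) = 9570 / 243.20 = 39.35 mol
n/ν for G = 52.42/4 = 13.11
n/ν for J = 29.67/4 = 7.418
n/ν for X = 39.35/3 = 13.12
Smallest n/ν is J → limiting reagent.
theoretical n(E) = (3/4) × 29.67 = 22.25 mol → 9292 g
% yield = 5480 / 9292 × 100 = 58.98 %

59.0 %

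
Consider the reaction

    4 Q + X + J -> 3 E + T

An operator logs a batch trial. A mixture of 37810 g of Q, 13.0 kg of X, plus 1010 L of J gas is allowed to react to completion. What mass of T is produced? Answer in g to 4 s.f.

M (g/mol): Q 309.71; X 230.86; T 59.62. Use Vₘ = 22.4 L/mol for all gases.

1820 g

n(Q) = 37810 / 309.71 = 122.1 mol
n(X) = 13.00×1000 / 230.86 = 56.31 mol
n(J) = 1010 / 22.4 = 45.09 mol
n/ν for Q = 122.1/4 = 30.53
n/ν for X = 56.31/1 = 56.31
n/ν for J = 45.09/1 = 45.09
Smallest n/ν is Q → limiting reagent.
n(T) = (1/4) × 122.1 = 30.53 mol
mass = 30.53 × 59.62 = 1820 g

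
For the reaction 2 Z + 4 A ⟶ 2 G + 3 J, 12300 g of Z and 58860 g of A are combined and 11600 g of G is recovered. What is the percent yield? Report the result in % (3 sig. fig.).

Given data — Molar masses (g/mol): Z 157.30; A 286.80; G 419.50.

35.4 %

n(Z) = 12300 / 157.30 = 78.19 mol
n(A) = 58860 / 286.80 = 205.2 mol
n/ν for Z = 78.19/2 = 39.10
n/ν for A = 205.2/4 = 51.30
Smallest n/ν is Z → limiting reagent.
theoretical n(G) = (2/2) × 78.19 = 78.19 mol → 32800 g
% yield = 11600 / 32800 × 100 = 35.37 %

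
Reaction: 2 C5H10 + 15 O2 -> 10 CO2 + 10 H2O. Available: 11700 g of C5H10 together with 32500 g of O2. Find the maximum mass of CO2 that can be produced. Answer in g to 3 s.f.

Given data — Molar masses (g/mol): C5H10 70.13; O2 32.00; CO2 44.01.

n(C5H10) = 11700 / 70.13 = 166.8 mol
n(O2) = 32500 / 32.00 = 1016 mol
n/ν for C5H10 = 166.8/2 = 83.40
n/ν for O2 = 1016/15 = 67.73
Smallest n/ν is O2 → limiting reagent.
n(CO2) = (10/15) × 1016 = 677.3 mol
mass = 677.3 × 44.01 = 29810 g

29800 g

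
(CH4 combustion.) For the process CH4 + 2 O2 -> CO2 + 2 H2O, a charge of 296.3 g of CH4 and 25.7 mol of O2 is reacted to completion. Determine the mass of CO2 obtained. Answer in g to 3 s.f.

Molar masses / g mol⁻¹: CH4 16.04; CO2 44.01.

n(CH4) = 296.3 / 16.04 = 18.47 mol
n(O2) = 25.70 mol
n/ν for CH4 = 18.47/1 = 18.47
n/ν for O2 = 25.70/2 = 12.85
Smallest n/ν is O2 → limiting reagent.
n(CO2) = (1/2) × 25.70 = 12.85 mol
mass = 12.85 × 44.01 = 565.5 g

566 g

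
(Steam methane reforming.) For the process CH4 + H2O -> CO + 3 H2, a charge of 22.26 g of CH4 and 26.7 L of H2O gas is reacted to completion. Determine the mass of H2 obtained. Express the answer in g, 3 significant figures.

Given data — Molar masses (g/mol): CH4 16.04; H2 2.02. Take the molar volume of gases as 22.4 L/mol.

n(CH4) = 22.26 / 16.04 = 1.388 mol
n(H2O) = 26.70 / 22.4 = 1.192 mol
n/ν for CH4 = 1.388/1 = 1.388
n/ν for H2O = 1.192/1 = 1.192
Smallest n/ν is H2O → limiting reagent.
n(H2) = (3/1) × 1.192 = 3.576 mol
mass = 3.576 × 2.02 = 7.224 g

7.22 g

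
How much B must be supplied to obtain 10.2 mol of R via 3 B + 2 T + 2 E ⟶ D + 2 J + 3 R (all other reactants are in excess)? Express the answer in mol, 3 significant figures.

10.2 mol

n(R) = 10.20 mol
n(B) = (3/3) × 10.20 = 10.20 mol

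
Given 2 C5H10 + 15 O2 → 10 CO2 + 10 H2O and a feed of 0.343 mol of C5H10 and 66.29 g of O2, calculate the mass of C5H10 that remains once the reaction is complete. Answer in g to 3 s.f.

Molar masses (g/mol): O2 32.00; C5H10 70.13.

n(C5H10) = 0.3430 mol
n(O2) = 66.29 / 32.00 = 2.072 mol
n/ν → C5H10: 0.1715, O2: 0.1381; O2 is limiting.
C5H10 consumed = (2/15) × 2.072 = 0.2763 mol
C5H10 remaining = 0.3430 − 0.2763 = 0.06670 mol
mass = 0.06670 × 70.13 = 4.678 g

4.68 g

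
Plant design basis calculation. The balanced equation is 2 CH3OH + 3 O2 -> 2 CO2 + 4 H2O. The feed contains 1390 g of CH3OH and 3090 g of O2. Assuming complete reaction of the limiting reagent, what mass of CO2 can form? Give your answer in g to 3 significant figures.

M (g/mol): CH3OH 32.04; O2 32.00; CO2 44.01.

1910 g

n(CH3OH) = 1390 / 32.04 = 43.38 mol
n(O2) = 3090 / 32.00 = 96.56 mol
n/ν for CH3OH = 43.38/2 = 21.69
n/ν for O2 = 96.56/3 = 32.19
Smallest n/ν is CH3OH → limiting reagent.
n(CO2) = (2/2) × 43.38 = 43.38 mol
mass = 43.38 × 44.01 = 1909 g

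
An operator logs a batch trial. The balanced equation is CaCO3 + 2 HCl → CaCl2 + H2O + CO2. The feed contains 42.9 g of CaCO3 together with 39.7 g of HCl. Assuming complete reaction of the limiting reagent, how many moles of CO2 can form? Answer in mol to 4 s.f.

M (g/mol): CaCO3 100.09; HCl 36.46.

n(CaCO3) = 42.90 / 100.09 = 0.4286 mol
n(HCl) = 39.70 / 36.46 = 1.089 mol
n/ν → CaCO3: 0.4286, HCl: 0.5445; CaCO3 is limiting.
n(CO2) = (1/1) × 0.4286 = 0.4286 mol

0.4286 mol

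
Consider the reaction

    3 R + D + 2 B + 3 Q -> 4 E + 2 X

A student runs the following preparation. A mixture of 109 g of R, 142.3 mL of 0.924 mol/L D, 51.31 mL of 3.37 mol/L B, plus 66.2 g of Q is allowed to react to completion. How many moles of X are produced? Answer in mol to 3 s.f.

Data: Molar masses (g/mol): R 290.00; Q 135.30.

n(R) = 109.0 / 290.00 = 0.3759 mol
n(D) = 0.924 × 142.3/1000 = 0.1315 mol
n(B) = 3.37 × 51.31/1000 = 0.1729 mol
n(Q) = 66.20 / 135.30 = 0.4893 mol
n/ν for R = 0.3759/3 = 0.1253
n/ν for D = 0.1315/1 = 0.1315
n/ν for B = 0.1729/2 = 0.08645
n/ν for Q = 0.4893/3 = 0.1631
Smallest n/ν is B → limiting reagent.
n(X) = (2/2) × 0.1729 = 0.1729 mol

0.173 mol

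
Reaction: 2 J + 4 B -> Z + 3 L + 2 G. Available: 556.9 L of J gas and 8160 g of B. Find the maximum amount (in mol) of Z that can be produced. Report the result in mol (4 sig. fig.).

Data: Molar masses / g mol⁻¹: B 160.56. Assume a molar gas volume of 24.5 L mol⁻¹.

n(J) = 556.9 / 24.5 = 22.73 mol
n(B) = 8160 / 160.56 = 50.82 mol
n/ν for J = 22.73/2 = 11.37
n/ν for B = 50.82/4 = 12.71
Smallest n/ν is J → limiting reagent.
n(Z) = (1/2) × 22.73 = 11.37 mol

11.37 mol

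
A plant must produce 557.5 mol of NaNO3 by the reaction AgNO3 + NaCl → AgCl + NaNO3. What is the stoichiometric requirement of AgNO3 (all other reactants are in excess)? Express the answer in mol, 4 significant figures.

557.5 mol

n(NaNO3) = 557.5 mol
n(AgNO3) = (1/1) × 557.5 = 557.5 mol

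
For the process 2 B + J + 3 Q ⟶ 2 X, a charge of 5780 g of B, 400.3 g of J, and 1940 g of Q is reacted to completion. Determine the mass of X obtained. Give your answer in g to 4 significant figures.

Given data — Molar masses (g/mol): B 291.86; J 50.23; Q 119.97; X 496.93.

5357 g

n(B) = 5780 / 291.86 = 19.80 mol
n(J) = 400.3 / 50.23 = 7.969 mol
n(Q) = 1940 / 119.97 = 16.17 mol
n/ν → B: 9.900, J: 7.969, Q: 5.390; Q is limiting.
n(X) = (2/3) × 16.17 = 10.78 mol
mass = 10.78 × 496.93 = 5357 g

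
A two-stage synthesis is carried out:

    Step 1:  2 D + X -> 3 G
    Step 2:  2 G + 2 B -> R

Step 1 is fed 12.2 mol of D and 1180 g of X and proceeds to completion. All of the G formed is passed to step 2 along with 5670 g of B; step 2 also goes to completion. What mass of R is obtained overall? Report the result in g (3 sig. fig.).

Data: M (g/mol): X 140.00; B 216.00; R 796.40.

7290 g

Step 1:
n(D) = 12.20 mol
n(X) = 1180 / 140.00 = 8.429 mol
n/ν → D: 6.100, X: 8.429; D is limiting.
n(G) produced = (3/2) × 12.20 = 18.30 mol
Step 2:
n(G) available = 18.30 mol
n(B) = 5670 / 216.00 = 26.25 mol
n/ν → G: 9.150, B: 13.13; G is limiting.
n(R) = (1/2) × 18.30 = 9.150 mol
mass = 9.150 × 796.40 = 7287 g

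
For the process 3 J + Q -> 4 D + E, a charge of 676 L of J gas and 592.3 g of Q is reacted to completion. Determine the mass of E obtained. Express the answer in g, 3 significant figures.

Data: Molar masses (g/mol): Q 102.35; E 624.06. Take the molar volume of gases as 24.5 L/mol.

3610 g

n(J) = 676.0 / 24.5 = 27.59 mol
n(Q) = 592.3 / 102.35 = 5.787 mol
n/ν for J = 27.59/3 = 9.197
n/ν for Q = 5.787/1 = 5.787
Smallest n/ν is Q → limiting reagent.
n(E) = (1/1) × 5.787 = 5.787 mol
mass = 5.787 × 624.06 = 3611 g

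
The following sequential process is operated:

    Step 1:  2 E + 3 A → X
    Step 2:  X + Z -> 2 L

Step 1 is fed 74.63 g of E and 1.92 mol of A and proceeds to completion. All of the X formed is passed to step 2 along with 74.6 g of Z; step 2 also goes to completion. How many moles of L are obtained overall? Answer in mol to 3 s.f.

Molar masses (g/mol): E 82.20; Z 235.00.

0.635 mol

Step 1:
n(E) = 74.63 / 82.20 = 0.9079 mol
n(A) = 1.920 mol
n/ν for E = 0.9079/2 = 0.4540
n/ν for A = 1.920/3 = 0.6400
Smallest n/ν is E → limiting reagent.
n(X) produced = (1/2) × 0.9079 = 0.4540 mol
Step 2:
n(X) available = 0.4540 mol
n(Z) = 74.60 / 235.00 = 0.3174 mol
n/ν for X = 0.4540/1 = 0.4540
n/ν for Z = 0.3174/1 = 0.3174
Smallest n/ν is Z → limiting reagent.
n(L) = (2/1) × 0.3174 = 0.6348 mol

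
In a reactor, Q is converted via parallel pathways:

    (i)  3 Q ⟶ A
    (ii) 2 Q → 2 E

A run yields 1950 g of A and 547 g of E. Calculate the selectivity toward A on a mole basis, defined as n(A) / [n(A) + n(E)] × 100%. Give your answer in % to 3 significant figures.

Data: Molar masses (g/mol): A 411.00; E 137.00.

n(A) = 1950 / 411.00 = 4.745 mol
n(E) = 547 / 137.00 = 3.993 mol
selectivity = 4.745/(4.745+3.993) × 100 = 54.30 %

54.3 %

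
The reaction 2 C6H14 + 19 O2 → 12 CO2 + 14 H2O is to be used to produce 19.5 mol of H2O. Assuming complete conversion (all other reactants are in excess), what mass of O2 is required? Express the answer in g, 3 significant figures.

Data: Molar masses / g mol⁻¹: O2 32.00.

n(H2O) = 19.50 mol
n(O2) = (19/14) × 19.50 = 26.46 mol
mass = 26.46 × 32.00 = 846.7 g

847 g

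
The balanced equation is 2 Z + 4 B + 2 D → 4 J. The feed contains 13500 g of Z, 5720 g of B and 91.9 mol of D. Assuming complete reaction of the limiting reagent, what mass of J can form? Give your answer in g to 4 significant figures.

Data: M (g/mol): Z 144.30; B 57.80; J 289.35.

28630 g

n(Z) = 13500 / 144.30 = 93.56 mol
n(B) = 5720 / 57.80 = 98.96 mol
n(D) = 91.90 mol
n/ν → Z: 46.78, B: 24.74, D: 45.95; B is limiting.
n(J) = (4/4) × 98.96 = 98.96 mol
mass = 98.96 × 289.35 = 28630 g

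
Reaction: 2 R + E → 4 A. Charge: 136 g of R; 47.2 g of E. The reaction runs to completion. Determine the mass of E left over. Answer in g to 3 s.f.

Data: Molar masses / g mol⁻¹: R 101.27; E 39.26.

20.8 g

n(R) = 136.0 / 101.27 = 1.343 mol
n(E) = 47.20 / 39.26 = 1.202 mol
n/ν → R: 0.6715, E: 1.202; R is limiting.
E consumed = (1/2) × 1.343 = 0.6715 mol
E remaining = 1.202 − 0.6715 = 0.5305 mol
mass = 0.5305 × 39.26 = 20.83 g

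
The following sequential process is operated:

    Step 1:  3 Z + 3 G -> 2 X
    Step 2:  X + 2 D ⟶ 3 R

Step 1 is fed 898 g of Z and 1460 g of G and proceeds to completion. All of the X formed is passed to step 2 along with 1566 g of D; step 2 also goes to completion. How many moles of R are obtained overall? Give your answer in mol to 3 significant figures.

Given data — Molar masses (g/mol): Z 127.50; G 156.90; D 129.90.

Step 1:
n(Z) = 898.0 / 127.50 = 7.043 mol
n(G) = 1460 / 156.90 = 9.305 mol
n/ν for Z = 7.043/3 = 2.348
n/ν for G = 9.305/3 = 3.102
Smallest n/ν is Z → limiting reagent.
n(X) produced = (2/3) × 7.043 = 4.695 mol
Step 2:
n(X) available = 4.695 mol
n(D) = 1566 / 129.90 = 12.06 mol
n/ν for X = 4.695/1 = 4.695
n/ν for D = 12.06/2 = 6.030
Smallest n/ν is X → limiting reagent.
n(R) = (3/1) × 4.695 = 14.09 mol

14.1 mol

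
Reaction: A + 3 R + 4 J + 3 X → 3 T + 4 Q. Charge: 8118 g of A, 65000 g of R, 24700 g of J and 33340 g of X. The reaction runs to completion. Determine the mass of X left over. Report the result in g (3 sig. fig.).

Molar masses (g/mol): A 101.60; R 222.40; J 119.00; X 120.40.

14600 g

n(A) = 8118 / 101.60 = 79.90 mol
n(R) = 65000 / 222.40 = 292.3 mol
n(J) = 24700 / 119.00 = 207.6 mol
n(X) = 33340 / 120.40 = 276.9 mol
n/ν for A = 79.90/1 = 79.90
n/ν for R = 292.3/3 = 97.43
n/ν for J = 207.6/4 = 51.90
n/ν for X = 276.9/3 = 92.30
Smallest n/ν is J → limiting reagent.
X consumed = (3/4) × 207.6 = 155.7 mol
X remaining = 276.9 − 155.7 = 121.2 mol
mass = 121.2 × 120.40 = 14590 g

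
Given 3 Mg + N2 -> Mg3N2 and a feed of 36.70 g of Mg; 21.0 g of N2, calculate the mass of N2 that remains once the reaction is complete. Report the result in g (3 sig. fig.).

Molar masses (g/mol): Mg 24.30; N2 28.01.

n(Mg) = 36.70 / 24.30 = 1.510 mol
n(N2) = 21.00 / 28.01 = 0.7497 mol
n/ν for Mg = 1.510/3 = 0.5033
n/ν for N2 = 0.7497/1 = 0.7497
Smallest n/ν is Mg → limiting reagent.
N2 consumed = (1/3) × 1.510 = 0.5033 mol
N2 remaining = 0.7497 − 0.5033 = 0.2464 mol
mass = 0.2464 × 28.01 = 6.902 g

6.90 g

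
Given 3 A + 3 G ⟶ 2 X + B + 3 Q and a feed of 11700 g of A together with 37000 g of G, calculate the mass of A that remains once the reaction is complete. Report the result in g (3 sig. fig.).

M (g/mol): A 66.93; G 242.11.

n(A) = 11700 / 66.93 = 174.8 mol
n(G) = 37000 / 242.11 = 152.8 mol
n/ν for A = 174.8/3 = 58.27
n/ν for G = 152.8/3 = 50.93
Smallest n/ν is G → limiting reagent.
A consumed = (3/3) × 152.8 = 152.8 mol
A remaining = 174.8 − 152.8 = 22.00 mol
mass = 22.00 × 66.93 = 1472 g

1470 g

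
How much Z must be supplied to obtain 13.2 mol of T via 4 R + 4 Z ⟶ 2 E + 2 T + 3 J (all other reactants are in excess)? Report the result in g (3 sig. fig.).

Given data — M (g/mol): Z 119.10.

n(T) = 13.20 mol
n(Z) = (4/2) × 13.20 = 26.40 mol
mass = 26.40 × 119.10 = 3144 g

3140 g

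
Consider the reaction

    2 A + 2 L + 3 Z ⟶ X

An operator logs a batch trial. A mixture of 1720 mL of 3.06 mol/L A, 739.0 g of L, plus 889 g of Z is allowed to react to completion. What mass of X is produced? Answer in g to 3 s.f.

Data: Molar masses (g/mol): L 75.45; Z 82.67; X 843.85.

n(A) = 3.06 × 1720/1000 = 5.263 mol
n(L) = 739.0 / 75.45 = 9.795 mol
n(Z) = 889.0 / 82.67 = 10.75 mol
n/ν → A: 2.632, L: 4.898, Z: 3.583; A is limiting.
n(X) = (1/2) × 5.263 = 2.632 mol
mass = 2.632 × 843.85 = 2221 g

2220 g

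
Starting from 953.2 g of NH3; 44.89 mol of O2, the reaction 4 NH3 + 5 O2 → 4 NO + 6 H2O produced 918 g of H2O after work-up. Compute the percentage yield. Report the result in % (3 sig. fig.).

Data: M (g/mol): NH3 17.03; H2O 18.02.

94.6 %

n(NH3) = 953.2 / 17.03 = 55.97 mol
n(O2) = 44.89 mol
n/ν → NH3: 13.99, O2: 8.978; O2 is limiting.
theoretical n(H2O) = (6/5) × 44.89 = 53.87 mol → 970.7 g
% yield = 918 / 970.7 × 100 = 94.57 %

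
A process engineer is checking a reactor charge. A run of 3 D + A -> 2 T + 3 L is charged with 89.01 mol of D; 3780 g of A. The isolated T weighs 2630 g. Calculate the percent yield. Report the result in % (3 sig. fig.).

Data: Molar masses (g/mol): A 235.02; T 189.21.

n(D) = 89.01 mol
n(A) = 3780 / 235.02 = 16.08 mol
n/ν for D = 89.01/3 = 29.67
n/ν for A = 16.08/1 = 16.08
Smallest n/ν is A → limiting reagent.
theoretical n(T) = (2/1) × 16.08 = 32.16 mol → 6085 g
% yield = 2630 / 6085 × 100 = 43.22 %

43.2 %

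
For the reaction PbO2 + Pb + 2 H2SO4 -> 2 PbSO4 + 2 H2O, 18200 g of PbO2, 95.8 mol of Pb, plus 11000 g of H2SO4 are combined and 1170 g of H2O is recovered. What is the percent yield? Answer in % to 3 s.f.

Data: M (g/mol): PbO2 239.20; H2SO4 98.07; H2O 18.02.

n(PbO2) = 18200 / 239.20 = 76.09 mol
n(Pb) = 95.80 mol
n(H2SO4) = 11000 / 98.07 = 112.2 mol
n/ν for PbO2 = 76.09/1 = 76.09
n/ν for Pb = 95.80/1 = 95.80
n/ν for H2SO4 = 112.2/2 = 56.10
Smallest n/ν is H2SO4 → limiting reagent.
theoretical n(H2O) = (2/2) × 112.2 = 112.2 mol → 2022 g
% yield = 1170 / 2022 × 100 = 57.86 %

57.9 %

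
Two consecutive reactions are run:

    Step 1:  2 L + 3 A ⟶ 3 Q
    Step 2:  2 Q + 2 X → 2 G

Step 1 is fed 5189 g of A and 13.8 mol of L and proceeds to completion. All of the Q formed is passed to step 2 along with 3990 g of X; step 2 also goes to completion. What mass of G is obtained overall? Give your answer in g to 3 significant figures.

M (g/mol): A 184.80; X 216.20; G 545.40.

10100 g

Step 1:
n(A) = 5189 / 184.80 = 28.08 mol
n(L) = 13.80 mol
n/ν for A = 28.08/3 = 9.360
n/ν for L = 13.80/2 = 6.900
Smallest n/ν is L → limiting reagent.
n(Q) produced = (3/2) × 13.80 = 20.70 mol
Step 2:
n(Q) available = 20.70 mol
n(X) = 3990 / 216.20 = 18.46 mol
n/ν for Q = 20.70/2 = 10.35
n/ν for X = 18.46/2 = 9.230
Smallest n/ν is X → limiting reagent.
n(G) = (2/2) × 18.46 = 18.46 mol
mass = 18.46 × 545.40 = 10070 g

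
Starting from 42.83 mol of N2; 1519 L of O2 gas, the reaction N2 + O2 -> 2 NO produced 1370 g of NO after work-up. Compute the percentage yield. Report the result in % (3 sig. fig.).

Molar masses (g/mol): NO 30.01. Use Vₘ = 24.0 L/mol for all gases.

53.3 %

n(N2) = 42.83 mol
n(O2) = 1519 / 24.0 = 63.29 mol
n/ν for N2 = 42.83/1 = 42.83
n/ν for O2 = 63.29/1 = 63.29
Smallest n/ν is N2 → limiting reagent.
theoretical n(NO) = (2/1) × 42.83 = 85.66 mol → 2571 g
% yield = 1370 / 2571 × 100 = 53.29 %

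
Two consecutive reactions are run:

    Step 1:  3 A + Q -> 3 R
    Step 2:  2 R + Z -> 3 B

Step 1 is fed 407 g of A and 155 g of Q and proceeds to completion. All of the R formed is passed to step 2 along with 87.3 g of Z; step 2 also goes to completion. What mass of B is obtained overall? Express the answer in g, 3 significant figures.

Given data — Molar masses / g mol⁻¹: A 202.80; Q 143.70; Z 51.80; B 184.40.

555 g

Step 1:
n(A) = 407.0 / 202.80 = 2.007 mol
n(Q) = 155.0 / 143.70 = 1.079 mol
n/ν for A = 2.007/3 = 0.6690
n/ν for Q = 1.079/1 = 1.079
Smallest n/ν is A → limiting reagent.
n(R) produced = (3/3) × 2.007 = 2.007 mol
Step 2:
n(R) available = 2.007 mol
n(Z) = 87.30 / 51.80 = 1.685 mol
n/ν for R = 2.007/2 = 1.004
n/ν for Z = 1.685/1 = 1.685
Smallest n/ν is R → limiting reagent.
n(B) = (3/2) × 2.007 = 3.011 mol
mass = 3.011 × 184.40 = 555.2 g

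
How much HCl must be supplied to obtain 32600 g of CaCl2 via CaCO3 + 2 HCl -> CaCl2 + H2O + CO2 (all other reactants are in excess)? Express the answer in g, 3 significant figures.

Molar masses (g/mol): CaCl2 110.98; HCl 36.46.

21400 g

n(CaCl2) = 32600 / 110.98 = 293.7 mol
n(HCl) = (2/1) × 293.7 = 587.4 mol
mass = 587.4 × 36.46 = 21420 g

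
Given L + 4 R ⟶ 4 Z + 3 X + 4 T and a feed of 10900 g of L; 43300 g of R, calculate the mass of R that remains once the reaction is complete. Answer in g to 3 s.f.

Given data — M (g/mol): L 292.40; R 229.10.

n(L) = 10900 / 292.40 = 37.28 mol
n(R) = 43300 / 229.10 = 189.0 mol
n/ν → L: 37.28, R: 47.25; L is limiting.
R consumed = (4/1) × 37.28 = 149.1 mol
R remaining = 189.0 − 149.1 = 39.90 mol
mass = 39.90 × 229.10 = 9141 g

9140 g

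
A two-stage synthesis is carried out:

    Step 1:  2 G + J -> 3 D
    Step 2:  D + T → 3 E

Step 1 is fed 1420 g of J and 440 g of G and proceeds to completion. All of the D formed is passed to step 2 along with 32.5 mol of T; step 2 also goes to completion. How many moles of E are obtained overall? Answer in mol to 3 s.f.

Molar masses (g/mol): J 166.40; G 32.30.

61.3 mol

Step 1:
n(J) = 1420 / 166.40 = 8.534 mol
n(G) = 440.0 / 32.30 = 13.62 mol
n/ν for J = 8.534/1 = 8.534
n/ν for G = 13.62/2 = 6.810
Smallest n/ν is G → limiting reagent.
n(D) produced = (3/2) × 13.62 = 20.43 mol
Step 2:
n(D) available = 20.43 mol
n(T) = 32.50 mol
n/ν for D = 20.43/1 = 20.43
n/ν for T = 32.50/1 = 32.50
Smallest n/ν is D → limiting reagent.
n(E) = (3/1) × 20.43 = 61.29 mol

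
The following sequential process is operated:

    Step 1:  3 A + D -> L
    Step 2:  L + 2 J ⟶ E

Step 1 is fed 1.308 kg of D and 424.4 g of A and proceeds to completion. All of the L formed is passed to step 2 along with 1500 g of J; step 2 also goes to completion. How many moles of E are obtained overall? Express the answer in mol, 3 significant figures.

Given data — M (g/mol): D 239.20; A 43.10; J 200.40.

3.28 mol

Step 1:
n(D) = 1.308×1000 / 239.20 = 5.468 mol
n(A) = 424.4 / 43.10 = 9.847 mol
n/ν for D = 5.468/1 = 5.468
n/ν for A = 9.847/3 = 3.282
Smallest n/ν is A → limiting reagent.
n(L) produced = (1/3) × 9.847 = 3.282 mol
Step 2:
n(L) available = 3.282 mol
n(J) = 1500 / 200.40 = 7.485 mol
n/ν for L = 3.282/1 = 3.282
n/ν for J = 7.485/2 = 3.743
Smallest n/ν is L → limiting reagent.
n(E) = (1/1) × 3.282 = 3.282 mol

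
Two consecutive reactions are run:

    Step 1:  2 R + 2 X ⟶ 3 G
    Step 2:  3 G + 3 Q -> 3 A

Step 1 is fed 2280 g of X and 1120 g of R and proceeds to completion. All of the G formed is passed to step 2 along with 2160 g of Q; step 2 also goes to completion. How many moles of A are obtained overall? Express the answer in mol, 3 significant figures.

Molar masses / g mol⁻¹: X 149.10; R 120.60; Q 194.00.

11.1 mol

Step 1:
n(X) = 2280 / 149.10 = 15.29 mol
n(R) = 1120 / 120.60 = 9.287 mol
n/ν for X = 15.29/2 = 7.645
n/ν for R = 9.287/2 = 4.644
Smallest n/ν is R → limiting reagent.
n(G) produced = (3/2) × 9.287 = 13.93 mol
Step 2:
n(G) available = 13.93 mol
n(Q) = 2160 / 194.00 = 11.13 mol
n/ν for G = 13.93/3 = 4.643
n/ν for Q = 11.13/3 = 3.710
Smallest n/ν is Q → limiting reagent.
n(A) = (3/3) × 11.13 = 11.13 mol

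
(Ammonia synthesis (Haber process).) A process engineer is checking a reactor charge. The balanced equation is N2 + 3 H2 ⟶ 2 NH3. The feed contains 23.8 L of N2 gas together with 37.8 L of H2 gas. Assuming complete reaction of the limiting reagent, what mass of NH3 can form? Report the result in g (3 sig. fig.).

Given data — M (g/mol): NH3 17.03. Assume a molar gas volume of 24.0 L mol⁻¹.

17.9 g

n(N2) = 23.80 / 24.0 = 0.9917 mol
n(H2) = 37.80 / 24.0 = 1.575 mol
n/ν → N2: 0.9917, H2: 0.5250; H2 is limiting.
n(NH3) = (2/3) × 1.575 = 1.050 mol
mass = 1.050 × 17.03 = 17.88 g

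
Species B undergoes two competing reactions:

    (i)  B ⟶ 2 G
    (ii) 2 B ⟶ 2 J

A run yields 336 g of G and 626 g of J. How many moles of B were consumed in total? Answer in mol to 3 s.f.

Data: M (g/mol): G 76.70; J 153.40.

n(G) = 336 / 76.70 = 4.381 mol
n(J) = 626 / 153.40 = 4.081 mol
n(B) via (i) = (1/2)×4.381 = 2.191 mol
n(B) via (ii) = (2/2)×4.081 = 4.081 mol
total n(B) = 2.191 + 4.081 = 6.272 mol

6.27 mol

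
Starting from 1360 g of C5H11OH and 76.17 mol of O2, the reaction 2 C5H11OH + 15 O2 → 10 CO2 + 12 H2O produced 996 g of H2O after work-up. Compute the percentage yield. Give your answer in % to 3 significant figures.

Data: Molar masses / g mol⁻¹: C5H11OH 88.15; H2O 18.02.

90.7 %

n(C5H11OH) = 1360 / 88.15 = 15.43 mol
n(O2) = 76.17 mol
n/ν for C5H11OH = 15.43/2 = 7.715
n/ν for O2 = 76.17/15 = 5.078
Smallest n/ν is O2 → limiting reagent.
theoretical n(H2O) = (12/15) × 76.17 = 60.94 mol → 1098 g
% yield = 996 / 1098 × 100 = 90.71 %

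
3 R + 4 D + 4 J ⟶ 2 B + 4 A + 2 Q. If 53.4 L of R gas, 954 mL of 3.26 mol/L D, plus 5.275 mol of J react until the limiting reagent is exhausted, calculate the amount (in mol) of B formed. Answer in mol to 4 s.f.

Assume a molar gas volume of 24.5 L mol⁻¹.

n(R) = 53.40 / 24.5 = 2.180 mol
n(D) = 3.26 × 954.0/1000 = 3.110 mol
n(J) = 5.275 mol
n/ν → R: 0.7267, D: 0.7775, J: 1.319; R is limiting.
n(B) = (2/3) × 2.180 = 1.453 mol

1.453 mol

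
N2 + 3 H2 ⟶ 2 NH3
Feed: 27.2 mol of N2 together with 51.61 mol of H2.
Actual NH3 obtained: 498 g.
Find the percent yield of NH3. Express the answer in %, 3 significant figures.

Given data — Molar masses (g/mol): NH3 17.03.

85.0 %

n(N2) = 27.20 mol
n(H2) = 51.61 mol
n/ν for N2 = 27.20/1 = 27.20
n/ν for H2 = 51.61/3 = 17.20
Smallest n/ν is H2 → limiting reagent.
theoretical n(NH3) = (2/3) × 51.61 = 34.41 mol → 586.0 g
% yield = 498 / 586.0 × 100 = 84.98 %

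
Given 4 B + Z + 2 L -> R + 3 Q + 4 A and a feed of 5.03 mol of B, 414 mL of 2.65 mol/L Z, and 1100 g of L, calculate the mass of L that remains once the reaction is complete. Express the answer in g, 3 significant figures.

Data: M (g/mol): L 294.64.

n(B) = 5.030 mol
n(Z) = 2.65 × 414.0/1000 = 1.097 mol
n(L) = 1100 / 294.64 = 3.733 mol
n/ν → B: 1.258, Z: 1.097, L: 1.867; Z is limiting.
L consumed = (2/1) × 1.097 = 2.194 mol
L remaining = 3.733 − 2.194 = 1.539 mol
mass = 1.539 × 294.64 = 453.5 g

454 g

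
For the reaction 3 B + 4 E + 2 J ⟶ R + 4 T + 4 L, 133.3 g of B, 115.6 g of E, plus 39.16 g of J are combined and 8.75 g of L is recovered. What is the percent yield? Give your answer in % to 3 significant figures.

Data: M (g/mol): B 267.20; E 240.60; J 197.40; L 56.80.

n(B) = 133.3 / 267.20 = 0.4989 mol
n(E) = 115.6 / 240.60 = 0.4805 mol
n(J) = 39.16 / 197.40 = 0.1984 mol
n/ν → B: 0.1663, E: 0.1201, J: 0.09920; J is limiting.
theoretical n(L) = (4/2) × 0.1984 = 0.3968 mol → 22.54 g
% yield = 8.75 / 22.54 × 100 = 38.82 %

38.8 %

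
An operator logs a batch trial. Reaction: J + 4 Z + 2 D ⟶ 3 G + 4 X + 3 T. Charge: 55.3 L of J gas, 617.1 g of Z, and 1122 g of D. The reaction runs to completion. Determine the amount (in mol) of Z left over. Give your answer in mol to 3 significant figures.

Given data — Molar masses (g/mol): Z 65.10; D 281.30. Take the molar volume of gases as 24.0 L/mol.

n(J) = 55.30 / 24.0 = 2.304 mol
n(Z) = 617.1 / 65.10 = 9.479 mol
n(D) = 1122 / 281.30 = 3.989 mol
n/ν for J = 2.304/1 = 2.304
n/ν for Z = 9.479/4 = 2.370
n/ν for D = 3.989/2 = 1.995
Smallest n/ν is D → limiting reagent.
Z consumed = (4/2) × 3.989 = 7.978 mol
Z remaining = 9.479 − 7.978 = 1.501 mol

1.50 mol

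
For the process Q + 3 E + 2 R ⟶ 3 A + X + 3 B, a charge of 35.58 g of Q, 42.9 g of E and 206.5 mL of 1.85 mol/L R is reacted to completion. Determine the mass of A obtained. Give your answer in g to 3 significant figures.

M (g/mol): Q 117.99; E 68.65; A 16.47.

9.44 g

n(Q) = 35.58 / 117.99 = 0.3016 mol
n(E) = 42.90 / 68.65 = 0.6249 mol
n(R) = 1.85 × 206.5/1000 = 0.3820 mol
n/ν for Q = 0.3016/1 = 0.3016
n/ν for E = 0.6249/3 = 0.2083
n/ν for R = 0.3820/2 = 0.1910
Smallest n/ν is R → limiting reagent.
n(A) = (3/2) × 0.3820 = 0.5730 mol
mass = 0.5730 × 16.47 = 9.437 g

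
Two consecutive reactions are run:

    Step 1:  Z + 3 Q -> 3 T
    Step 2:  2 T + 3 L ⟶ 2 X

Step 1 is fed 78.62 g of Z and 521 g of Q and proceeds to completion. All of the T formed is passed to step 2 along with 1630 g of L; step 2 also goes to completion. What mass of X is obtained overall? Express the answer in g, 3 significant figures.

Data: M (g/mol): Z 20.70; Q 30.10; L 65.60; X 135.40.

Step 1:
n(Z) = 78.62 / 20.70 = 3.798 mol
n(Q) = 521.0 / 30.10 = 17.31 mol
n/ν for Z = 3.798/1 = 3.798
n/ν for Q = 17.31/3 = 5.770
Smallest n/ν is Z → limiting reagent.
n(T) produced = (3/1) × 3.798 = 11.39 mol
Step 2:
n(T) available = 11.39 mol
n(L) = 1630 / 65.60 = 24.85 mol
n/ν for T = 11.39/2 = 5.695
n/ν for L = 24.85/3 = 8.283
Smallest n/ν is T → limiting reagent.
n(X) = (2/2) × 11.39 = 11.39 mol
mass = 11.39 × 135.40 = 1542 g

1540 g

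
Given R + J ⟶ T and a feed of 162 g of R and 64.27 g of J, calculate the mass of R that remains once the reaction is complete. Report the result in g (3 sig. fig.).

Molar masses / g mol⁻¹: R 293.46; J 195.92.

n(R) = 162.0 / 293.46 = 0.5520 mol
n(J) = 64.27 / 195.92 = 0.3280 mol
n/ν → R: 0.5520, J: 0.3280; J is limiting.
R consumed = (1/1) × 0.3280 = 0.3280 mol
R remaining = 0.5520 − 0.3280 = 0.2240 mol
mass = 0.2240 × 293.46 = 65.74 g

65.7 g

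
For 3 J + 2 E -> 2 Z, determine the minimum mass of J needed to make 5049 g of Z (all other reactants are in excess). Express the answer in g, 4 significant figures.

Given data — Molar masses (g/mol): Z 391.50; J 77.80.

1505 g

n(Z) = 5049 / 391.50 = 12.90 mol
n(J) = (3/2) × 12.90 = 19.35 mol
mass = 19.35 × 77.80 = 1505 g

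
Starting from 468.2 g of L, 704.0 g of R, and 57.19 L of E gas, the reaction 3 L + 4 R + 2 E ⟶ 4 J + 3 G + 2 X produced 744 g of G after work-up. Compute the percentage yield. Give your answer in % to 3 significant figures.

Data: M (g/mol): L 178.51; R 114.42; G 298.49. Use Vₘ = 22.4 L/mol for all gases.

n(L) = 468.2 / 178.51 = 2.623 mol
n(R) = 704.0 / 114.42 = 6.153 mol
n(E) = 57.19 / 22.4 = 2.553 mol
n/ν for L = 2.623/3 = 0.8743
n/ν for R = 6.153/4 = 1.538
n/ν for E = 2.553/2 = 1.277
Smallest n/ν is L → limiting reagent.
theoretical n(G) = (3/3) × 2.623 = 2.623 mol → 782.9 g
% yield = 744 / 782.9 × 100 = 95.03 %

95.0 %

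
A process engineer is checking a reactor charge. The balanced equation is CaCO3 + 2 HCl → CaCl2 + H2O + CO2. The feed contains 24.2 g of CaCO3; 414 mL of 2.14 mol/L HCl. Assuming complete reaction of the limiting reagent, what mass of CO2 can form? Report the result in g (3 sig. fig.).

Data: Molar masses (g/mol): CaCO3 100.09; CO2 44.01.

10.6 g

n(CaCO3) = 24.20 / 100.09 = 0.2418 mol
n(HCl) = 2.14 × 414.0/1000 = 0.8860 mol
n/ν for CaCO3 = 0.2418/1 = 0.2418
n/ν for HCl = 0.8860/2 = 0.4430
Smallest n/ν is CaCO3 → limiting reagent.
n(CO2) = (1/1) × 0.2418 = 0.2418 mol
mass = 0.2418 × 44.01 = 10.64 g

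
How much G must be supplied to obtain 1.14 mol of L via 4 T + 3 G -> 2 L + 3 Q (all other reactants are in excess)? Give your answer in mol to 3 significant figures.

n(L) = 1.140 mol
n(G) = (3/2) × 1.140 = 1.710 mol

1.71 mol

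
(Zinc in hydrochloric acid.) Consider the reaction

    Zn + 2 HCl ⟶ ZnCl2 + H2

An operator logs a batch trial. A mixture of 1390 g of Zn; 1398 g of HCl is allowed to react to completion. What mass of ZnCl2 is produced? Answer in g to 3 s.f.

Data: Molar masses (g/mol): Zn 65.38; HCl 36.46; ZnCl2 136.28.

n(Zn) = 1390 / 65.38 = 21.26 mol
n(HCl) = 1398 / 36.46 = 38.34 mol
n/ν → Zn: 21.26, HCl: 19.17; HCl is limiting.
n(ZnCl2) = (1/2) × 38.34 = 19.17 mol
mass = 19.17 × 136.28 = 2612 g

2610 g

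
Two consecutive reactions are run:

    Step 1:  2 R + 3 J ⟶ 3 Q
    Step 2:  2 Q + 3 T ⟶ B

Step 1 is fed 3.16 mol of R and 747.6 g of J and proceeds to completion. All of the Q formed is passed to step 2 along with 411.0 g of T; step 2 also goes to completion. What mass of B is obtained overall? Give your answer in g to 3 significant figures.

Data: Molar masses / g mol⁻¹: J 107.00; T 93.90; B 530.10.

Step 1:
n(R) = 3.160 mol
n(J) = 747.6 / 107.00 = 6.987 mol
n/ν for R = 3.160/2 = 1.580
n/ν for J = 6.987/3 = 2.329
Smallest n/ν is R → limiting reagent.
n(Q) produced = (3/2) × 3.160 = 4.740 mol
Step 2:
n(Q) available = 4.740 mol
n(T) = 411.0 / 93.90 = 4.377 mol
n/ν for Q = 4.740/2 = 2.370
n/ν for T = 4.377/3 = 1.459
Smallest n/ν is T → limiting reagent.
n(B) = (1/3) × 4.377 = 1.459 mol
mass = 1.459 × 530.10 = 773.4 g

773 g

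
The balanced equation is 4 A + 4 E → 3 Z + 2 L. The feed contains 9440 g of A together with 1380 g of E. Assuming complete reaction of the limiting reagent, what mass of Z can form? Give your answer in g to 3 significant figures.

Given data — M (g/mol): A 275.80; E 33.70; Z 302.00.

7750 g

n(A) = 9440 / 275.80 = 34.23 mol
n(E) = 1380 / 33.70 = 40.95 mol
n/ν → A: 8.558, E: 10.24; A is limiting.
n(Z) = (3/4) × 34.23 = 25.67 mol
mass = 25.67 × 302.00 = 7752 g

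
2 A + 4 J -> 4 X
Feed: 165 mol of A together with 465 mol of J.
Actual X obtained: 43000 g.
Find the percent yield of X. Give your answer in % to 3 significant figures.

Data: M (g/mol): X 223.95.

58.2 %

n(A) = 165.0 mol
n(J) = 465.0 mol
n/ν → A: 82.50, J: 116.3; A is limiting.
theoretical n(X) = (4/2) × 165.0 = 330.0 mol → 73900 g
% yield = 43000 / 73900 × 100 = 58.19 %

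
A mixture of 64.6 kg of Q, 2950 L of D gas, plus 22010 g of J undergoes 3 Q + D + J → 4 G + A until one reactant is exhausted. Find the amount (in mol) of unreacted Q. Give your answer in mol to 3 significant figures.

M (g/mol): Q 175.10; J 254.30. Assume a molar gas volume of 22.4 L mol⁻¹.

109 mol

n(Q) = 64.60×1000 / 175.10 = 368.9 mol
n(D) = 2950 / 22.4 = 131.7 mol
n(J) = 22010 / 254.30 = 86.55 mol
n/ν for Q = 368.9/3 = 123.0
n/ν for D = 131.7/1 = 131.7
n/ν for J = 86.55/1 = 86.55
Smallest n/ν is J → limiting reagent.
Q consumed = (3/1) × 86.55 = 259.7 mol
Q remaining = 368.9 − 259.7 = 109.2 mol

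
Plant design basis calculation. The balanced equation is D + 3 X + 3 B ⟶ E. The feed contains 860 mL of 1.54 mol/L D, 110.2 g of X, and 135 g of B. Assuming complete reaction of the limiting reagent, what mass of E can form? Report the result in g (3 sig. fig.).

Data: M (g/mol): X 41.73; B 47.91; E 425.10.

n(D) = 1.54 × 860.0/1000 = 1.324 mol
n(X) = 110.2 / 41.73 = 2.641 mol
n(B) = 135.0 / 47.91 = 2.818 mol
n/ν for D = 1.324/1 = 1.324
n/ν for X = 2.641/3 = 0.8803
n/ν for B = 2.818/3 = 0.9393
Smallest n/ν is X → limiting reagent.
n(E) = (1/3) × 2.641 = 0.8803 mol
mass = 0.8803 × 425.10 = 374.2 g

374 g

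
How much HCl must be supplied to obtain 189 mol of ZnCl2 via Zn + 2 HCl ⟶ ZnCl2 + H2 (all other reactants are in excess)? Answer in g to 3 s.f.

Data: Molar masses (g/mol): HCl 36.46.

13800 g

n(ZnCl2) = 189.0 mol
n(HCl) = (2/1) × 189.0 = 378.0 mol
mass = 378.0 × 36.46 = 13780 g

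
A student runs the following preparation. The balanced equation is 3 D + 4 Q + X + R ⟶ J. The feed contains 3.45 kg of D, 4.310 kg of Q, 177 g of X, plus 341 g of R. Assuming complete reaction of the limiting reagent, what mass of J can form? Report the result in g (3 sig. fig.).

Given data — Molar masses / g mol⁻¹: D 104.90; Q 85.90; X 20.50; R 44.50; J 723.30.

n(D) = 3.450×1000 / 104.90 = 32.89 mol
n(Q) = 4.310×1000 / 85.90 = 50.17 mol
n(X) = 177.0 / 20.50 = 8.634 mol
n(R) = 341.0 / 44.50 = 7.663 mol
n/ν for D = 32.89/3 = 10.96
n/ν for Q = 50.17/4 = 12.54
n/ν for X = 8.634/1 = 8.634
n/ν for R = 7.663/1 = 7.663
Smallest n/ν is R → limiting reagent.
n(J) = (1/1) × 7.663 = 7.663 mol
mass = 7.663 × 723.30 = 5543 g

5540 g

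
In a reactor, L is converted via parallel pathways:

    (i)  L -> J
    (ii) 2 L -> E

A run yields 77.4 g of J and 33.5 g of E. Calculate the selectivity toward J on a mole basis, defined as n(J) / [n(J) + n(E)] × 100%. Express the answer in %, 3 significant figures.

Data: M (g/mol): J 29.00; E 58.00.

n(J) = 77.4 / 29.00 = 2.669 mol
n(E) = 33.5 / 58.00 = 0.5776 mol
selectivity = 2.669/(2.669+0.5776) × 100 = 82.21 %

82.2 %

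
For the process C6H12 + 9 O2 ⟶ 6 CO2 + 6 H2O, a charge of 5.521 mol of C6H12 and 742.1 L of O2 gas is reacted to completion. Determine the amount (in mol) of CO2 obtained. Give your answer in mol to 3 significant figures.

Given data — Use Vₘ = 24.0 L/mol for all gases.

n(C6H12) = 5.521 mol
n(O2) = 742.1 / 24.0 = 30.92 mol
n/ν for C6H12 = 5.521/1 = 5.521
n/ν for O2 = 30.92/9 = 3.436
Smallest n/ν is O2 → limiting reagent.
n(CO2) = (6/9) × 30.92 = 20.61 mol

20.6 mol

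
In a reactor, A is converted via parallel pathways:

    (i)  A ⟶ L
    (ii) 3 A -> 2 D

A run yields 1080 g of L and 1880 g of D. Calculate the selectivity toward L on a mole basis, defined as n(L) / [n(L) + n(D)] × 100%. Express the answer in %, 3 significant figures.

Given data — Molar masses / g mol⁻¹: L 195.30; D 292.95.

n(L) = 1080 / 195.30 = 5.530 mol
n(D) = 1880 / 292.95 = 6.417 mol
selectivity = 5.530/(5.530+6.417) × 100 = 46.29 %

46.3 %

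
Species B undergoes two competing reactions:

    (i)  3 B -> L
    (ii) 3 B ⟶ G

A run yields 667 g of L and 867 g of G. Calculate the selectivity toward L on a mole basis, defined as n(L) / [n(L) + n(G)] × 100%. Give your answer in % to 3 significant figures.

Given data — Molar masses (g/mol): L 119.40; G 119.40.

43.5 %

n(L) = 667 / 119.40 = 5.586 mol
n(G) = 867 / 119.40 = 7.261 mol
selectivity = 5.586/(5.586+7.261) × 100 = 43.48 %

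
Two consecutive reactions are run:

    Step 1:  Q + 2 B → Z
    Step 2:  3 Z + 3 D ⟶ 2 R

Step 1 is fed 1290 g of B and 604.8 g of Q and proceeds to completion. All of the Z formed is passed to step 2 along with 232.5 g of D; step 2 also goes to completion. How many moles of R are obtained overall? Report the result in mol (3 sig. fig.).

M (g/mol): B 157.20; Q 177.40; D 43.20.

2.27 mol

Step 1:
n(B) = 1290 / 157.20 = 8.206 mol
n(Q) = 604.8 / 177.40 = 3.409 mol
n/ν for B = 8.206/2 = 4.103
n/ν for Q = 3.409/1 = 3.409
Smallest n/ν is Q → limiting reagent.
n(Z) produced = (1/1) × 3.409 = 3.409 mol
Step 2:
n(Z) available = 3.409 mol
n(D) = 232.5 / 43.20 = 5.382 mol
n/ν for Z = 3.409/3 = 1.136
n/ν for D = 5.382/3 = 1.794
Smallest n/ν is Z → limiting reagent.
n(R) = (2/3) × 3.409 = 2.273 mol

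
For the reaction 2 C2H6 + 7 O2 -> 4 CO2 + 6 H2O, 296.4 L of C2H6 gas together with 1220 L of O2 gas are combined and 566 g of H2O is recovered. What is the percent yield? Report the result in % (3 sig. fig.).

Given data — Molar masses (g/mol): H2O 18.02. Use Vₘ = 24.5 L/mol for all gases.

n(C2H6) = 296.4 / 24.5 = 12.10 mol
n(O2) = 1220 / 24.5 = 49.80 mol
n/ν → C2H6: 6.050, O2: 7.114; C2H6 is limiting.
theoretical n(H2O) = (6/2) × 12.10 = 36.30 mol → 654.1 g
% yield = 566 / 654.1 × 100 = 86.53 %

86.5 %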